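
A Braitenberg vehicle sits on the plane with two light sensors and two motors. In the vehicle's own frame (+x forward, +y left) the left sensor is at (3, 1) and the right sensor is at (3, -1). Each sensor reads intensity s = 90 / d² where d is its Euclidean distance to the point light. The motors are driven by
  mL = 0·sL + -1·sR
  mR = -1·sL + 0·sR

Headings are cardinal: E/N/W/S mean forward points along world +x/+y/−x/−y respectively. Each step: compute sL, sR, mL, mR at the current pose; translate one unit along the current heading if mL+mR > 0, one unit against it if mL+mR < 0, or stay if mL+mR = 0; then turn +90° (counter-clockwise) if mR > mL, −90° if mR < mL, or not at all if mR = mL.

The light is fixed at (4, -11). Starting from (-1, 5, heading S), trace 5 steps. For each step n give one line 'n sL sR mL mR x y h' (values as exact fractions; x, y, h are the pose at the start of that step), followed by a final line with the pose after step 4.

0 18/37 18/41 -18/41 -18/37 -1 5 S
1 9/32 45/194 -45/194 -9/32 -1 6 W
2 18/85 90/409 -90/409 -18/85 0 6 N
3 45/137 45/169 -45/169 -45/137 0 5 W
4 90/377 18/73 -18/73 -90/377 1 5 N
final 1 4 W

n=0: pose=(-1,5,S); sL=18/37, sR=18/41; mL=-18/41, mR=-18/37; mL+mR=-1404/1517 → advance -1; mR−mL=-72/1517 → turn -1·90°
n=1: pose=(-1,6,W); sL=9/32, sR=45/194; mL=-45/194, mR=-9/32; mL+mR=-1593/3104 → advance -1; mR−mL=-153/3104 → turn -1·90°
n=2: pose=(0,6,N); sL=18/85, sR=90/409; mL=-90/409, mR=-18/85; mL+mR=-15012/34765 → advance -1; mR−mL=288/34765 → turn +1·90°
n=3: pose=(0,5,W); sL=45/137, sR=45/169; mL=-45/169, mR=-45/137; mL+mR=-13770/23153 → advance -1; mR−mL=-1440/23153 → turn -1·90°
n=4: pose=(1,5,N); sL=90/377, sR=18/73; mL=-18/73, mR=-90/377; mL+mR=-13356/27521 → advance -1; mR−mL=216/27521 → turn +1·90°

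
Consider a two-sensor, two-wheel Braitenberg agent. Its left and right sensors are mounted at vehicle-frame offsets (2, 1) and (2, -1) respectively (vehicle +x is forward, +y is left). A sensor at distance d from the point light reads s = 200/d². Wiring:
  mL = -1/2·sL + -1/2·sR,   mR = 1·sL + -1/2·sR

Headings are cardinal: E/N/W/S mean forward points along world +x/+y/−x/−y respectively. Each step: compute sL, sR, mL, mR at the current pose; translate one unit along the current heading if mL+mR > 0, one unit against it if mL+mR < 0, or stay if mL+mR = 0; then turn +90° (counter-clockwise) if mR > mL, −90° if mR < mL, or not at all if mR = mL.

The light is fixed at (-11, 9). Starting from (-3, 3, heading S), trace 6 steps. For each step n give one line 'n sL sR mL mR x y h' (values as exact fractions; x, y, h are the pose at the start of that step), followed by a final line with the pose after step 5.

0 40/29 200/113 -5160/3277 1620/3277 -3 3 S
1 50/29 25/17 -1575/986 975/986 -3 4 E
2 40/9 200/73 -2360/657 2020/657 -4 4 N
3 100/37 4 -124/37 26/37 -4 3 W
4 40/29 200/113 -5160/3277 1620/3277 -3 3 S
5 50/29 25/17 -1575/986 975/986 -3 4 E
final -4 4 N

n=0: pose=(-3,3,S); sL=40/29, sR=200/113; mL=-5160/3277, mR=1620/3277; mL+mR=-3540/3277 → advance -1; mR−mL=60/29 → turn +1·90°
n=1: pose=(-3,4,E); sL=50/29, sR=25/17; mL=-1575/986, mR=975/986; mL+mR=-300/493 → advance -1; mR−mL=75/29 → turn +1·90°
n=2: pose=(-4,4,N); sL=40/9, sR=200/73; mL=-2360/657, mR=2020/657; mL+mR=-340/657 → advance -1; mR−mL=20/3 → turn +1·90°
n=3: pose=(-4,3,W); sL=100/37, sR=4; mL=-124/37, mR=26/37; mL+mR=-98/37 → advance -1; mR−mL=150/37 → turn +1·90°
n=4: pose=(-3,3,S); sL=40/29, sR=200/113; mL=-5160/3277, mR=1620/3277; mL+mR=-3540/3277 → advance -1; mR−mL=60/29 → turn +1·90°
n=5: pose=(-3,4,E); sL=50/29, sR=25/17; mL=-1575/986, mR=975/986; mL+mR=-300/493 → advance -1; mR−mL=75/29 → turn +1·90°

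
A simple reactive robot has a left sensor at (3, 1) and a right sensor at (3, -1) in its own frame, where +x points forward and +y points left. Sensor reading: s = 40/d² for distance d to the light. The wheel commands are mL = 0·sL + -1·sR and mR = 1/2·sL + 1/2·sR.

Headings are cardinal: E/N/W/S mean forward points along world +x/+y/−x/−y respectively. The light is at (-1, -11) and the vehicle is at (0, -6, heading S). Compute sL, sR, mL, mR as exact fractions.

left sensor world pos  = (1, -9); dL² = 8
right sensor world pos = (-1, -9); dR² = 4
sL = 40/8 = 5
sR = 40/4 = 10
mL = 0·sL + -1·sR = -10
mR = 1/2·sL + 1/2·sR = 15/2

5 10 -10 15/2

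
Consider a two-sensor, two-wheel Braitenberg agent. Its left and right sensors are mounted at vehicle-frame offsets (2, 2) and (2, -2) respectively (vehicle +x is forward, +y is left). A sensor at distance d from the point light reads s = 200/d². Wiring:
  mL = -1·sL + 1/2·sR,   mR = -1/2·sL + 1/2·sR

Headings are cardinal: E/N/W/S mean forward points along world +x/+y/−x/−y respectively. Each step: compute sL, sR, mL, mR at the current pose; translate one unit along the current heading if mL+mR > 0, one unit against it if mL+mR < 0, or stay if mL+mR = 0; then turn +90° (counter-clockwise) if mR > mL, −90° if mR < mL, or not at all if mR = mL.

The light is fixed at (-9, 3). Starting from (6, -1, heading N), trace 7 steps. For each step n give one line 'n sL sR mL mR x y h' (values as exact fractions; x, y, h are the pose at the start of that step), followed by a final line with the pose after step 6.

n=0: pose=(6,-1,N); sL=200/173, sR=200/293; mL=-41300/50689, mR=-12000/50689; mL+mR=-53300/50689 → advance -1; mR−mL=100/173 → turn +1·90°
n=1: pose=(6,-2,W); sL=100/109, sR=100/89; mL=-3450/9701, mR=1000/9701; mL+mR=-2450/9701 → advance -1; mR−mL=50/109 → turn +1·90°
n=2: pose=(7,-2,S); sL=200/373, sR=40/49; mL=-2340/18277, mR=2560/18277; mL+mR=220/18277 → advance +1; mR−mL=100/373 → turn +1·90°
n=3: pose=(7,-3,E); sL=10/17, sR=50/97; mL=-545/1649, mR=-60/1649; mL+mR=-605/1649 → advance -1; mR−mL=5/17 → turn +1·90°
n=4: pose=(6,-3,N); sL=40/37, sR=40/61; mL=-1700/2257, mR=-480/2257; mL+mR=-2180/2257 → advance -1; mR−mL=20/37 → turn +1·90°
n=5: pose=(6,-4,W); sL=4/5, sR=100/97; mL=-138/485, mR=56/485; mL+mR=-82/485 → advance -1; mR−mL=2/5 → turn +1·90°
n=6: pose=(7,-4,S); sL=40/81, sR=200/277; mL=-2980/22437, mR=2560/22437; mL+mR=-140/7479 → advance -1; mR−mL=20/81 → turn +1·90°

0 200/173 200/293 -41300/50689 -12000/50689 6 -1 N
1 100/109 100/89 -3450/9701 1000/9701 6 -2 W
2 200/373 40/49 -2340/18277 2560/18277 7 -2 S
3 10/17 50/97 -545/1649 -60/1649 7 -3 E
4 40/37 40/61 -1700/2257 -480/2257 6 -3 N
5 4/5 100/97 -138/485 56/485 6 -4 W
6 40/81 200/277 -2980/22437 2560/22437 7 -4 S
final 7 -3 E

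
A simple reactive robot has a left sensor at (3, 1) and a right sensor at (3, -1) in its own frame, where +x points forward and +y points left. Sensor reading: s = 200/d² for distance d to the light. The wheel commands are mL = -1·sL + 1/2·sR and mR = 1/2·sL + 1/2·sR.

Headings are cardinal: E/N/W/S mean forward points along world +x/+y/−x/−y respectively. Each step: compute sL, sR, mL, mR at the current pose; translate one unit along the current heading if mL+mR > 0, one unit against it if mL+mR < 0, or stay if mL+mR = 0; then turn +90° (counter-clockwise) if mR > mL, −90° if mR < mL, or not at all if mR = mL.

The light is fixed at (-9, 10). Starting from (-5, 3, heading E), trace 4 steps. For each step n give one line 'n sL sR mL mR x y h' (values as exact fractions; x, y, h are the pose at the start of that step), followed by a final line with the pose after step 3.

n=0: pose=(-5,3,E); sL=40/17, sR=200/113; mL=-2820/1921, mR=3960/1921; mL+mR=1140/1921 → advance +1; mR−mL=60/17 → turn +1·90°
n=1: pose=(-4,3,N); sL=25/4, sR=50/13; mL=-225/52, mR=525/104; mL+mR=75/104 → advance +1; mR−mL=75/8 → turn +1·90°
n=2: pose=(-4,4,W); sL=200/53, sR=200/29; mL=-500/1537, mR=8200/1537; mL+mR=7700/1537 → advance +1; mR−mL=300/53 → turn +1·90°
n=3: pose=(-5,4,S); sL=100/53, sR=20/9; mL=-370/477, mR=980/477; mL+mR=610/477 → advance +1; mR−mL=150/53 → turn +1·90°

0 40/17 200/113 -2820/1921 3960/1921 -5 3 E
1 25/4 50/13 -225/52 525/104 -4 3 N
2 200/53 200/29 -500/1537 8200/1537 -4 4 W
3 100/53 20/9 -370/477 980/477 -5 4 S
final -5 3 E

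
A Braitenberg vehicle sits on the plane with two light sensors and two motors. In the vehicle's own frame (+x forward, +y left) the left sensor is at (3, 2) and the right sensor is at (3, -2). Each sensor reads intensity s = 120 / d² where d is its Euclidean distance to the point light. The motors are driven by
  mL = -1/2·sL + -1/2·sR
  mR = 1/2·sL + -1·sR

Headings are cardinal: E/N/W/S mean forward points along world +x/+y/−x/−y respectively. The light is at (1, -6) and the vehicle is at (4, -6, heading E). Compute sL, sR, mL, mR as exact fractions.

left sensor world pos  = (7, -4); dL² = 40
right sensor world pos = (7, -8); dR² = 40
sL = 120/40 = 3
sR = 120/40 = 3
mL = -1/2·sL + -1/2·sR = -3
mR = 1/2·sL + -1·sR = -3/2

3 3 -3 -3/2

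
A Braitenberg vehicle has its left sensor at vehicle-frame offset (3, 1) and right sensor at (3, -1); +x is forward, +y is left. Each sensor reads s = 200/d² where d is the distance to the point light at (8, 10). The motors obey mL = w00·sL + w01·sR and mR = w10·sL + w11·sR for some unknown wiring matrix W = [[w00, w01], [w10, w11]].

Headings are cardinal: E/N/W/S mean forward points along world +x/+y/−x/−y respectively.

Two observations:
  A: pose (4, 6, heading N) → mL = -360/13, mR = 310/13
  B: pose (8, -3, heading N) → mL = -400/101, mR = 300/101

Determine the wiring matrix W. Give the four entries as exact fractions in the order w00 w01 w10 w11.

obs A: pose=(4,6,N) → sL=100/13, sR=20, mL=-360/13, mR=310/13
obs B: pose=(8,-3,N) → sL=200/101, sR=200/101, mL=-400/101, mR=300/101
sensor matrix S = [[100/13, 20], [200/101, 200/101]]; det S = -32000/1313
solve [mL_A; mL_B] = S·[w00; w01] and [mR_A; mR_B] = S·[w10; w11]:
  w00 = -1, w01 = -1, w10 = 1/2, w11 = 1

-1 -1 1/2 1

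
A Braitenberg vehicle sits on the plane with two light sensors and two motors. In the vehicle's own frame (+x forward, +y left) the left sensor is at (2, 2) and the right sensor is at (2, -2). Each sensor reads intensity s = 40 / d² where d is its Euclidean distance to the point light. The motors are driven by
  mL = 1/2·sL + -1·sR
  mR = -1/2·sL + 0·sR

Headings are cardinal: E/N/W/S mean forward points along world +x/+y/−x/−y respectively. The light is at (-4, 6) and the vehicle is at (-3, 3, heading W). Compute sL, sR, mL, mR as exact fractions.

left sensor world pos  = (-5, 1); dL² = 26
right sensor world pos = (-5, 5); dR² = 2
sL = 40/26 = 20/13
sR = 40/2 = 20
mL = 1/2·sL + -1·sR = -250/13
mR = -1/2·sL + 0·sR = -10/13

20/13 20 -250/13 -10/13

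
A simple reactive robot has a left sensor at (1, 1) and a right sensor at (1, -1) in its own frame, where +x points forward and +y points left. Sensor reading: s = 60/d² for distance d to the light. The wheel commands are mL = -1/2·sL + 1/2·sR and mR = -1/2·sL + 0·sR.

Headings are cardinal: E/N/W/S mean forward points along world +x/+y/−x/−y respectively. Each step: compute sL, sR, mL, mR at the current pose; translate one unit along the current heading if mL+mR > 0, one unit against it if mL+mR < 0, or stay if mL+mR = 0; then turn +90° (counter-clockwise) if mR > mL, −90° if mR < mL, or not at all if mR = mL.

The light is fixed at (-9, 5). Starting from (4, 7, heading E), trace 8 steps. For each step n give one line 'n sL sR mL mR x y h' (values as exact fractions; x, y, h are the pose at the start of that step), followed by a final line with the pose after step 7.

n=0: pose=(4,7,E); sL=12/41, sR=60/197; mL=48/8077, mR=-6/41; mL+mR=-1134/8077 → advance -1; mR−mL=-30/197 → turn -1·90°
n=1: pose=(3,7,S); sL=6/17, sR=30/61; mL=72/1037, mR=-3/17; mL+mR=-111/1037 → advance -1; mR−mL=-15/61 → turn -1·90°
n=2: pose=(3,8,W); sL=12/25, sR=60/137; mL=-72/3425, mR=-6/25; mL+mR=-894/3425 → advance -1; mR−mL=-30/137 → turn -1·90°
n=3: pose=(4,8,N); sL=3/8, sR=15/53; mL=-39/848, mR=-3/16; mL+mR=-99/424 → advance -1; mR−mL=-15/106 → turn -1·90°
n=4: pose=(4,7,E); sL=12/41, sR=60/197; mL=48/8077, mR=-6/41; mL+mR=-1134/8077 → advance -1; mR−mL=-30/197 → turn -1·90°
n=5: pose=(3,7,S); sL=6/17, sR=30/61; mL=72/1037, mR=-3/17; mL+mR=-111/1037 → advance -1; mR−mL=-15/61 → turn -1·90°
n=6: pose=(3,8,W); sL=12/25, sR=60/137; mL=-72/3425, mR=-6/25; mL+mR=-894/3425 → advance -1; mR−mL=-30/137 → turn -1·90°
n=7: pose=(4,8,N); sL=3/8, sR=15/53; mL=-39/848, mR=-3/16; mL+mR=-99/424 → advance -1; mR−mL=-15/106 → turn -1·90°

0 12/41 60/197 48/8077 -6/41 4 7 E
1 6/17 30/61 72/1037 -3/17 3 7 S
2 12/25 60/137 -72/3425 -6/25 3 8 W
3 3/8 15/53 -39/848 -3/16 4 8 N
4 12/41 60/197 48/8077 -6/41 4 7 E
5 6/17 30/61 72/1037 -3/17 3 7 S
6 12/25 60/137 -72/3425 -6/25 3 8 W
7 3/8 15/53 -39/848 -3/16 4 8 N
final 4 7 E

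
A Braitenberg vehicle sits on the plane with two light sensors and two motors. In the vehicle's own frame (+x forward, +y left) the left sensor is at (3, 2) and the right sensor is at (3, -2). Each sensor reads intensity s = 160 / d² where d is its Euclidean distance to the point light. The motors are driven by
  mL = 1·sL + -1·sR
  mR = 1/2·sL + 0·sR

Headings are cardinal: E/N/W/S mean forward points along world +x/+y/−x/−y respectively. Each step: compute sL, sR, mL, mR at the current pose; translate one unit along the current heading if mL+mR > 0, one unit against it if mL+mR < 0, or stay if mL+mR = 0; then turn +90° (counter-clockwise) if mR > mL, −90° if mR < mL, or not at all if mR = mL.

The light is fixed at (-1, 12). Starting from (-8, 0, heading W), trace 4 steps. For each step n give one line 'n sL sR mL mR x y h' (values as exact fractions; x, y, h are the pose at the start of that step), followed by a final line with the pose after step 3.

0 20/37 4/5 -48/185 10/37 -8 0 W
1 160/261 32/65 2048/16965 80/261 -9 0 S
2 80/73 16/25 832/1825 40/73 -9 -1 E
3 160/181 32/25 -1792/4525 80/181 -8 -1 N
final -8 0 W

n=0: pose=(-8,0,W); sL=20/37, sR=4/5; mL=-48/185, mR=10/37; mL+mR=2/185 → advance +1; mR−mL=98/185 → turn +1·90°
n=1: pose=(-9,0,S); sL=160/261, sR=32/65; mL=2048/16965, mR=80/261; mL+mR=2416/5655 → advance +1; mR−mL=3152/16965 → turn +1·90°
n=2: pose=(-9,-1,E); sL=80/73, sR=16/25; mL=832/1825, mR=40/73; mL+mR=1832/1825 → advance +1; mR−mL=168/1825 → turn +1·90°
n=3: pose=(-8,-1,N); sL=160/181, sR=32/25; mL=-1792/4525, mR=80/181; mL+mR=208/4525 → advance +1; mR−mL=3792/4525 → turn +1·90°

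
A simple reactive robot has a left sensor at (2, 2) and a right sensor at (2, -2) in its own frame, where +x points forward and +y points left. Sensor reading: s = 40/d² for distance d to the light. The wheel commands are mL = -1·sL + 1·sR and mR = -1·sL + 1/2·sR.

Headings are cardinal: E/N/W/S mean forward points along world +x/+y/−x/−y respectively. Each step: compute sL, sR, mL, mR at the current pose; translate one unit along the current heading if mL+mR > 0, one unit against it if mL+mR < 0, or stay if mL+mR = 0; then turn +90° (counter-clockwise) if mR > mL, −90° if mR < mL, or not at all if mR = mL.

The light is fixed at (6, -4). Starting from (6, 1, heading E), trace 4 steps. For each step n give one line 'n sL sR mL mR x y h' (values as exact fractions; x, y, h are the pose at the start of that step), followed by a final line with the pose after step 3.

0 40/53 40/13 1600/689 540/689 6 1 E
1 20/9 4 16/9 -2/9 7 1 S
2 8 40/37 -256/37 -276/37 7 0 W
3 10/9 10/13 -40/117 -85/117 8 0 N
final 8 -1 E

n=0: pose=(6,1,E); sL=40/53, sR=40/13; mL=1600/689, mR=540/689; mL+mR=2140/689 → advance +1; mR−mL=-20/13 → turn -1·90°
n=1: pose=(7,1,S); sL=20/9, sR=4; mL=16/9, mR=-2/9; mL+mR=14/9 → advance +1; mR−mL=-2 → turn -1·90°
n=2: pose=(7,0,W); sL=8, sR=40/37; mL=-256/37, mR=-276/37; mL+mR=-532/37 → advance -1; mR−mL=-20/37 → turn -1·90°
n=3: pose=(8,0,N); sL=10/9, sR=10/13; mL=-40/117, mR=-85/117; mL+mR=-125/117 → advance -1; mR−mL=-5/13 → turn -1·90°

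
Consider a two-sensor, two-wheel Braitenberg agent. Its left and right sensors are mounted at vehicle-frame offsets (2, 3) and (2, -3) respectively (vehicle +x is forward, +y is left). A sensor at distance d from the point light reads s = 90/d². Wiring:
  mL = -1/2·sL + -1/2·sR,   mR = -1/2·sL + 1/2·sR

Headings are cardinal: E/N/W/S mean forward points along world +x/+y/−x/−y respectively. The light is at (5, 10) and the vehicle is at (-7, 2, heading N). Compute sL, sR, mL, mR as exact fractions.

left sensor world pos  = (-10, 4); dL² = 261
right sensor world pos = (-4, 4); dR² = 117
sL = 90/261 = 10/29
sR = 90/117 = 10/13
mL = -1/2·sL + -1/2·sR = -210/377
mR = -1/2·sL + 1/2·sR = 80/377

10/29 10/13 -210/377 80/377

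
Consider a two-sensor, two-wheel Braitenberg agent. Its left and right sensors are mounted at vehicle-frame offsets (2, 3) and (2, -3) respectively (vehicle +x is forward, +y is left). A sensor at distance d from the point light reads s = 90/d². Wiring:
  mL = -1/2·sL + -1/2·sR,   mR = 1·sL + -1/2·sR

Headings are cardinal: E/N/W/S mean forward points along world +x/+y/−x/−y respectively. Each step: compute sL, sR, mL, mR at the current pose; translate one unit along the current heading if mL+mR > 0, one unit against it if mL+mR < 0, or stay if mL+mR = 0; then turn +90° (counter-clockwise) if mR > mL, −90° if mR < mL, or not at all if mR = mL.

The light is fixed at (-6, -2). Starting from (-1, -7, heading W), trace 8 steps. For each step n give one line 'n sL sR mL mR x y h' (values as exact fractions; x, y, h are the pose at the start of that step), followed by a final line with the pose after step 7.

0 90/73 90/13 -3870/949 -2115/949 -1 -7 W
1 9/13 45/29 -423/377 -63/754 0 -7 S
2 18/13 90/113 -1602/1469 1449/1469 0 -6 E
3 45/4 45/34 -855/136 180/17 -1 -6 N
4 2 10 -6 -3 -1 -5 W
5 45/53 45/17 -1575/901 -855/1802 0 -5 S
6 18/13 90/89 -1386/1157 1017/1157 0 -4 E
7 45/2 45/32 -765/64 1395/64 -1 -4 N
final -1 -3 W

n=0: pose=(-1,-7,W); sL=90/73, sR=90/13; mL=-3870/949, mR=-2115/949; mL+mR=-5985/949 → advance -1; mR−mL=135/73 → turn +1·90°
n=1: pose=(0,-7,S); sL=9/13, sR=45/29; mL=-423/377, mR=-63/754; mL+mR=-909/754 → advance -1; mR−mL=27/26 → turn +1·90°
n=2: pose=(0,-6,E); sL=18/13, sR=90/113; mL=-1602/1469, mR=1449/1469; mL+mR=-153/1469 → advance -1; mR−mL=27/13 → turn +1·90°
n=3: pose=(-1,-6,N); sL=45/4, sR=45/34; mL=-855/136, mR=180/17; mL+mR=585/136 → advance +1; mR−mL=135/8 → turn +1·90°
n=4: pose=(-1,-5,W); sL=2, sR=10; mL=-6, mR=-3; mL+mR=-9 → advance -1; mR−mL=3 → turn +1·90°
n=5: pose=(0,-5,S); sL=45/53, sR=45/17; mL=-1575/901, mR=-855/1802; mL+mR=-4005/1802 → advance -1; mR−mL=135/106 → turn +1·90°
n=6: pose=(0,-4,E); sL=18/13, sR=90/89; mL=-1386/1157, mR=1017/1157; mL+mR=-369/1157 → advance -1; mR−mL=27/13 → turn +1·90°
n=7: pose=(-1,-4,N); sL=45/2, sR=45/32; mL=-765/64, mR=1395/64; mL+mR=315/32 → advance +1; mR−mL=135/4 → turn +1·90°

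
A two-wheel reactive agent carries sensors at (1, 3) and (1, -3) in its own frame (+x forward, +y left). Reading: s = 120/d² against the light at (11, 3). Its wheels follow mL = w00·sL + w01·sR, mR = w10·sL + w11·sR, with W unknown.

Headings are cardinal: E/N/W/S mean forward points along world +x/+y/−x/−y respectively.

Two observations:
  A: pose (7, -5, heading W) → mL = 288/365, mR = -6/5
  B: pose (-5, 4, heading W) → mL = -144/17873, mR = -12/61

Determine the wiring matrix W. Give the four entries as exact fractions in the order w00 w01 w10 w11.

obs A: pose=(7,-5,W) → sL=60/73, sR=12/5, mL=288/365, mR=-6/5
obs B: pose=(-5,4,W) → sL=120/293, sR=24/61, mL=-144/17873, mR=-12/61
sensor matrix S = [[60/73, 12/5], [120/293, 24/61]]; det S = -860544/1304729
solve [mL_A; mL_B] = S·[w00; w01] and [mR_A; mR_B] = S·[w10; w11]:
  w00 = -1/2, w01 = 1/2, w10 = 0, w11 = -1/2

-1/2 1/2 0 -1/2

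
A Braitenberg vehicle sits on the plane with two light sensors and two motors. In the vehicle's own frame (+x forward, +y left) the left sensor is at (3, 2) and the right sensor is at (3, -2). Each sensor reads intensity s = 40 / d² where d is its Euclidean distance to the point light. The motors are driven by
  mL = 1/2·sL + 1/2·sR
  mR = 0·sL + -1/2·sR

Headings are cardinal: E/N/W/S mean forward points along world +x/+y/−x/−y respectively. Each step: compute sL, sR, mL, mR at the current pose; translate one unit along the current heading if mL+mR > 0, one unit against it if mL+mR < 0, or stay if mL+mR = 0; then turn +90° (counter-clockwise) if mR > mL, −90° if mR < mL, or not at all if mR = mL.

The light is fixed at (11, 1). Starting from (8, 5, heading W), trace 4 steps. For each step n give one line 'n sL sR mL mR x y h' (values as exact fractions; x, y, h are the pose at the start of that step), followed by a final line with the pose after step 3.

n=0: pose=(8,5,W); sL=1, sR=5/9; mL=7/9, mR=-5/18; mL+mR=1/2 → advance +1; mR−mL=-19/18 → turn -1·90°
n=1: pose=(7,5,N); sL=8/17, sR=40/53; mL=552/901, mR=-20/53; mL+mR=4/17 → advance +1; mR−mL=-892/901 → turn -1·90°
n=2: pose=(7,6,E); sL=4/5, sR=4; mL=12/5, mR=-2; mL+mR=2/5 → advance +1; mR−mL=-22/5 → turn -1·90°
n=3: pose=(8,6,S); sL=8, sR=40/29; mL=136/29, mR=-20/29; mL+mR=4 → advance +1; mR−mL=-156/29 → turn -1·90°

0 1 5/9 7/9 -5/18 8 5 W
1 8/17 40/53 552/901 -20/53 7 5 N
2 4/5 4 12/5 -2 7 6 E
3 8 40/29 136/29 -20/29 8 6 S
final 8 5 W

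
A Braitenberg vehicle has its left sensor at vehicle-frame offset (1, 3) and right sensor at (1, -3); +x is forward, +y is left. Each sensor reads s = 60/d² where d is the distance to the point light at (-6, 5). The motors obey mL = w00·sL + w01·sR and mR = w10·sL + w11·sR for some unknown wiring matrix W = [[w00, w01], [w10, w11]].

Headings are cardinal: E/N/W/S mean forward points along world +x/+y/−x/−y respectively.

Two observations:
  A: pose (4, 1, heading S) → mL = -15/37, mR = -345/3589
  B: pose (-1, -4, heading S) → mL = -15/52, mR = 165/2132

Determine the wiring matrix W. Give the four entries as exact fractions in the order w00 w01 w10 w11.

obs A: pose=(4,1,S) → sL=30/97, sR=30/37, mL=-15/37, mR=-345/3589
obs B: pose=(-1,-4,S) → sL=15/41, sR=15/26, mL=-15/52, mR=165/2132
sensor matrix S = [[30/97, 30/37], [15/41, 15/26]]; det S = -226125/1912937
solve [mL_A; mL_B] = S·[w00; w01] and [mR_A; mR_B] = S·[w10; w11]:
  w00 = 0, w01 = -1/2, w10 = 1, w11 = -1/2

0 -1/2 1 -1/2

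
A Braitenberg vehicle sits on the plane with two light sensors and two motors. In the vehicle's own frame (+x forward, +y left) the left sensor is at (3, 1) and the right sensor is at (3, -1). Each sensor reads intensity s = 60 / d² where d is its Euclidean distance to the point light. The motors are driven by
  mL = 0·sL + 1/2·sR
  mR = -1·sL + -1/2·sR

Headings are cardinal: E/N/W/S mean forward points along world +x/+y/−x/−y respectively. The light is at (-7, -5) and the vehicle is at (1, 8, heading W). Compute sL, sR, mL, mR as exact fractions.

left sensor world pos  = (-2, 7); dL² = 169
right sensor world pos = (-2, 9); dR² = 221
sL = 60/169 = 60/169
sR = 60/221 = 60/221
mL = 0·sL + 1/2·sR = 30/221
mR = -1·sL + -1/2·sR = -1410/2873

60/169 60/221 30/221 -1410/2873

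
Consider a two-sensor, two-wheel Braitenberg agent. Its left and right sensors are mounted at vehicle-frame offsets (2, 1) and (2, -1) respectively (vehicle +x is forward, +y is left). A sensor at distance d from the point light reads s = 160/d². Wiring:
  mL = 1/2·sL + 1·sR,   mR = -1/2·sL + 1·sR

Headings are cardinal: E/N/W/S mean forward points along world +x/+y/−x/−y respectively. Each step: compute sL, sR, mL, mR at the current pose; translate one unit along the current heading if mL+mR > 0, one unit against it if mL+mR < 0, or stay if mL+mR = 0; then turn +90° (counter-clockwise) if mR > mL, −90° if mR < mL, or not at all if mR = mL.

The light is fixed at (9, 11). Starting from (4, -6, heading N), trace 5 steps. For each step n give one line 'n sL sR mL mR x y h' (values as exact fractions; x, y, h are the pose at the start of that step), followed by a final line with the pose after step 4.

0 160/261 160/241 61040/62901 22480/62901 4 -6 N
1 80/117 80/149 15320/17433 3400/17433 4 -5 E
2 160/333 160/349 81200/116217 25360/116217 5 -5 S
3 4/9 40/73 506/657 214/657 5 -6 W
4 160/261 160/241 61040/62901 22480/62901 4 -6 N
final 4 -5 E

n=0: pose=(4,-6,N); sL=160/261, sR=160/241; mL=61040/62901, mR=22480/62901; mL+mR=320/241 → advance +1; mR−mL=-160/261 → turn -1·90°
n=1: pose=(4,-5,E); sL=80/117, sR=80/149; mL=15320/17433, mR=3400/17433; mL+mR=160/149 → advance +1; mR−mL=-80/117 → turn -1·90°
n=2: pose=(5,-5,S); sL=160/333, sR=160/349; mL=81200/116217, mR=25360/116217; mL+mR=320/349 → advance +1; mR−mL=-160/333 → turn -1·90°
n=3: pose=(5,-6,W); sL=4/9, sR=40/73; mL=506/657, mR=214/657; mL+mR=80/73 → advance +1; mR−mL=-4/9 → turn -1·90°
n=4: pose=(4,-6,N); sL=160/261, sR=160/241; mL=61040/62901, mR=22480/62901; mL+mR=320/241 → advance +1; mR−mL=-160/261 → turn -1·90°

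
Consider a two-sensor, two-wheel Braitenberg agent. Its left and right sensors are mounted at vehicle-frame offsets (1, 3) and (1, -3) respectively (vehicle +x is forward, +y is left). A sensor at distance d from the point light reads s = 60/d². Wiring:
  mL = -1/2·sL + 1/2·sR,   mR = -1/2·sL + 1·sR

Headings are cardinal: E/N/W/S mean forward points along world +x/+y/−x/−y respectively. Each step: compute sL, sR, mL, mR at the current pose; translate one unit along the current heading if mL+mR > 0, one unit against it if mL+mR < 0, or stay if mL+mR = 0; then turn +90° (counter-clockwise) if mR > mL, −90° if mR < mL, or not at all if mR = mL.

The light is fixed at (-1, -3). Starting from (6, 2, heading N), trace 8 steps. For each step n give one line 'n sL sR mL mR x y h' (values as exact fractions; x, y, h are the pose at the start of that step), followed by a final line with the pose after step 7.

0 15/13 15/34 -315/884 -30/221 6 2 N
1 60/37 12/17 -288/629 -66/629 6 1 W
2 6/13 30/17 144/221 339/221 7 1 S
3 20/39 20/27 40/351 170/351 7 0 E
4 15/13 3/8 -81/208 -21/104 8 0 N
5 12/13 60/89 -144/1157 246/1157 8 -1 W
6 30/61 30/13 720/793 1635/793 7 -1 S
7 60/97 12/17 72/1649 654/1649 7 -2 E
final 8 -2 N

n=0: pose=(6,2,N); sL=15/13, sR=15/34; mL=-315/884, mR=-30/221; mL+mR=-435/884 → advance -1; mR−mL=15/68 → turn +1·90°
n=1: pose=(6,1,W); sL=60/37, sR=12/17; mL=-288/629, mR=-66/629; mL+mR=-354/629 → advance -1; mR−mL=6/17 → turn +1·90°
n=2: pose=(7,1,S); sL=6/13, sR=30/17; mL=144/221, mR=339/221; mL+mR=483/221 → advance +1; mR−mL=15/17 → turn +1·90°
n=3: pose=(7,0,E); sL=20/39, sR=20/27; mL=40/351, mR=170/351; mL+mR=70/117 → advance +1; mR−mL=10/27 → turn +1·90°
n=4: pose=(8,0,N); sL=15/13, sR=3/8; mL=-81/208, mR=-21/104; mL+mR=-123/208 → advance -1; mR−mL=3/16 → turn +1·90°
n=5: pose=(8,-1,W); sL=12/13, sR=60/89; mL=-144/1157, mR=246/1157; mL+mR=102/1157 → advance +1; mR−mL=30/89 → turn +1·90°
n=6: pose=(7,-1,S); sL=30/61, sR=30/13; mL=720/793, mR=1635/793; mL+mR=2355/793 → advance +1; mR−mL=15/13 → turn +1·90°
n=7: pose=(7,-2,E); sL=60/97, sR=12/17; mL=72/1649, mR=654/1649; mL+mR=726/1649 → advance +1; mR−mL=6/17 → turn +1·90°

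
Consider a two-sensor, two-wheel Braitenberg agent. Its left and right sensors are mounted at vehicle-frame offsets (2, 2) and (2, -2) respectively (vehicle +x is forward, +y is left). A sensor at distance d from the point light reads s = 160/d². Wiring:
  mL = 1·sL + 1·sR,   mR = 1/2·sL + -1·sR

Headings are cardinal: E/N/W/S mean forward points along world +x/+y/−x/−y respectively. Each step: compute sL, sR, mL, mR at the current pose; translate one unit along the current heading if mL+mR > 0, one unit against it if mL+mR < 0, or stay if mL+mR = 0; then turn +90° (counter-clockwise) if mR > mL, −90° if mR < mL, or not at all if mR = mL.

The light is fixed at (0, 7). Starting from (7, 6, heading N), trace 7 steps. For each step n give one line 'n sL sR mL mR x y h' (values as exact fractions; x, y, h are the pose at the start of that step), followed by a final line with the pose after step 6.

0 80/13 80/41 4320/533 600/533 7 6 N
1 32/17 32/17 64/17 -16/17 7 7 E
2 20/13 4 72/13 -42/13 8 7 S
3 32/9 160/37 2624/333 -848/333 8 6 W
4 80/13 80/41 4320/533 600/533 7 6 N
5 32/17 32/17 64/17 -16/17 7 7 E
6 20/13 4 72/13 -42/13 8 7 S
final 8 6 W

n=0: pose=(7,6,N); sL=80/13, sR=80/41; mL=4320/533, mR=600/533; mL+mR=120/13 → advance +1; mR−mL=-3720/533 → turn -1·90°
n=1: pose=(7,7,E); sL=32/17, sR=32/17; mL=64/17, mR=-16/17; mL+mR=48/17 → advance +1; mR−mL=-80/17 → turn -1·90°
n=2: pose=(8,7,S); sL=20/13, sR=4; mL=72/13, mR=-42/13; mL+mR=30/13 → advance +1; mR−mL=-114/13 → turn -1·90°
n=3: pose=(8,6,W); sL=32/9, sR=160/37; mL=2624/333, mR=-848/333; mL+mR=16/3 → advance +1; mR−mL=-3472/333 → turn -1·90°
n=4: pose=(7,6,N); sL=80/13, sR=80/41; mL=4320/533, mR=600/533; mL+mR=120/13 → advance +1; mR−mL=-3720/533 → turn -1·90°
n=5: pose=(7,7,E); sL=32/17, sR=32/17; mL=64/17, mR=-16/17; mL+mR=48/17 → advance +1; mR−mL=-80/17 → turn -1·90°
n=6: pose=(8,7,S); sL=20/13, sR=4; mL=72/13, mR=-42/13; mL+mR=30/13 → advance +1; mR−mL=-114/13 → turn -1·90°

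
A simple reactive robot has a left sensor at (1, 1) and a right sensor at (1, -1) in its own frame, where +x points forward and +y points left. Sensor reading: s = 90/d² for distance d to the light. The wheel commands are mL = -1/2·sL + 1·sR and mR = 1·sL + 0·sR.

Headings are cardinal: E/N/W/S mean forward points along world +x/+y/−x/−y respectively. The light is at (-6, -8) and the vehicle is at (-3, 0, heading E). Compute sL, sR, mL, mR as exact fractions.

90/97 18/13 1161/1261 90/97

left sensor world pos  = (-2, 1); dL² = 97
right sensor world pos = (-2, -1); dR² = 65
sL = 90/97 = 90/97
sR = 90/65 = 18/13
mL = -1/2·sL + 1·sR = 1161/1261
mR = 1·sL + 0·sR = 90/97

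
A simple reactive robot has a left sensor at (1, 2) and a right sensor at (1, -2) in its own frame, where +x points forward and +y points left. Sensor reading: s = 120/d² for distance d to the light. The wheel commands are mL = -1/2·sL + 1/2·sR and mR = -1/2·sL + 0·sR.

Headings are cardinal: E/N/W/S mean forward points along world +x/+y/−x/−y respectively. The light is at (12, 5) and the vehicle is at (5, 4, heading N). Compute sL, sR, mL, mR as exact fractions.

40/27 24/5 224/135 -20/27

left sensor world pos  = (3, 5); dL² = 81
right sensor world pos = (7, 5); dR² = 25
sL = 120/81 = 40/27
sR = 120/25 = 24/5
mL = -1/2·sL + 1/2·sR = 224/135
mR = -1/2·sL + 0·sR = -20/27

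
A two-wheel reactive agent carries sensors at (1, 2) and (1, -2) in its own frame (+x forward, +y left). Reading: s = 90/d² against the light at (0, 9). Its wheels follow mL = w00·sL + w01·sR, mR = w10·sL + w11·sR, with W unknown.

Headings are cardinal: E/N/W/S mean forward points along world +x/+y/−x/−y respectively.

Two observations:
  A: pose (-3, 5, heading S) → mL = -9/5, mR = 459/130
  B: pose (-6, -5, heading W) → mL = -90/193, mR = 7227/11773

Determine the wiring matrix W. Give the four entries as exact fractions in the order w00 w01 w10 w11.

obs A: pose=(-3,5,S) → sL=45/13, sR=9/5, mL=-9/5, mR=459/130
obs B: pose=(-6,-5,W) → sL=18/61, sR=90/193, mL=-90/193, mR=7227/11773
sensor matrix S = [[45/13, 9/5], [18/61, 90/193]]; det S = 828792/765245
solve [mL_A; mL_B] = S·[w00; w01] and [mR_A; mR_B] = S·[w10; w11]:
  w00 = 0, w01 = -1, w10 = 1/2, w11 = 1

0 -1 1/2 1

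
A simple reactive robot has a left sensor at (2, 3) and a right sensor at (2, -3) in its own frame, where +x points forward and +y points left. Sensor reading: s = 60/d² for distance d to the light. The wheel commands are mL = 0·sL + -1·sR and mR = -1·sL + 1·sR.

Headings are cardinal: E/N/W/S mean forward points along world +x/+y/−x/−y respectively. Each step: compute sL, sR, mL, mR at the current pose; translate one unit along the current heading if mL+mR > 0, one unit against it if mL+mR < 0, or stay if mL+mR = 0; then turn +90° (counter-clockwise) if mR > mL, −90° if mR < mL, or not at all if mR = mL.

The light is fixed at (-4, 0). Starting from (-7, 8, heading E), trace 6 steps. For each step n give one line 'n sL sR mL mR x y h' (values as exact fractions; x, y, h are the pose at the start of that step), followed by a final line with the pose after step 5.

n=0: pose=(-7,8,E); sL=30/61, sR=30/13; mL=-30/13, mR=1440/793; mL+mR=-30/61 → advance -1; mR−mL=3270/793 → turn +1·90°
n=1: pose=(-8,8,N); sL=60/149, sR=60/101; mL=-60/101, mR=2880/15049; mL+mR=-60/149 → advance -1; mR−mL=11820/15049 → turn +1·90°
n=2: pose=(-8,7,W); sL=15/13, sR=15/34; mL=-15/34, mR=-315/442; mL+mR=-15/13 → advance -1; mR−mL=-60/221 → turn -1·90°
n=3: pose=(-7,7,N); sL=20/39, sR=20/27; mL=-20/27, mR=80/351; mL+mR=-20/39 → advance -1; mR−mL=340/351 → turn +1·90°
n=4: pose=(-7,6,W); sL=30/17, sR=30/53; mL=-30/53, mR=-1080/901; mL+mR=-30/17 → advance -1; mR−mL=-570/901 → turn -1·90°
n=5: pose=(-6,6,N); sL=60/89, sR=12/13; mL=-12/13, mR=288/1157; mL+mR=-60/89 → advance -1; mR−mL=1356/1157 → turn +1·90°

0 30/61 30/13 -30/13 1440/793 -7 8 E
1 60/149 60/101 -60/101 2880/15049 -8 8 N
2 15/13 15/34 -15/34 -315/442 -8 7 W
3 20/39 20/27 -20/27 80/351 -7 7 N
4 30/17 30/53 -30/53 -1080/901 -7 6 W
5 60/89 12/13 -12/13 288/1157 -6 6 N
final -6 5 W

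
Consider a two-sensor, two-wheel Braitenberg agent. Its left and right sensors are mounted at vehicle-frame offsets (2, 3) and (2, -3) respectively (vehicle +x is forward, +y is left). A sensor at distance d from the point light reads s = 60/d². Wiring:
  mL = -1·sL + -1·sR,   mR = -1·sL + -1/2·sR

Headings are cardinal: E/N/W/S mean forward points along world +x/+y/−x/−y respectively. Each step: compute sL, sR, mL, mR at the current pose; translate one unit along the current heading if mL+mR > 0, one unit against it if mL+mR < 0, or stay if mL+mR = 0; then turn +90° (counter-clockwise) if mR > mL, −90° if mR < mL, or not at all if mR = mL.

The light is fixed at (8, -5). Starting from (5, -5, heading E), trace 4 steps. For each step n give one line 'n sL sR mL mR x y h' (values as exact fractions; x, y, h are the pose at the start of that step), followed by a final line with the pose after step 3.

n=0: pose=(5,-5,E); sL=6, sR=6; mL=-12, mR=-9; mL+mR=-21 → advance -1; mR−mL=3 → turn +1·90°
n=1: pose=(4,-5,N); sL=60/53, sR=12; mL=-696/53, mR=-378/53; mL+mR=-1074/53 → advance -1; mR−mL=6 → turn +1·90°
n=2: pose=(4,-6,W); sL=15/13, sR=3/2; mL=-69/26, mR=-99/52; mL+mR=-237/52 → advance -1; mR−mL=3/4 → turn +1·90°
n=3: pose=(5,-6,S); sL=20/3, sR=4/3; mL=-8, mR=-22/3; mL+mR=-46/3 → advance -1; mR−mL=2/3 → turn +1·90°

0 6 6 -12 -9 5 -5 E
1 60/53 12 -696/53 -378/53 4 -5 N
2 15/13 3/2 -69/26 -99/52 4 -6 W
3 20/3 4/3 -8 -22/3 5 -6 S
final 5 -5 E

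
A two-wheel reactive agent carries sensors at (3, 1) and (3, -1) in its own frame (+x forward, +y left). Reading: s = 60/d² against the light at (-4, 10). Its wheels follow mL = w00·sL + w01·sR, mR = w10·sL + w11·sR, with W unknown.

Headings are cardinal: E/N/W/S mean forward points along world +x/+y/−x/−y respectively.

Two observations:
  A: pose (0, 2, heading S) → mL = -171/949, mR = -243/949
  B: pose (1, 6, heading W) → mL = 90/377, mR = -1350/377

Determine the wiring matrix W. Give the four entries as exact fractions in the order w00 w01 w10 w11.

-1 1/2 1/2 -1

obs A: pose=(0,2,S) → sL=30/73, sR=6/13, mL=-171/949, mR=-243/949
obs B: pose=(1,6,W) → sL=60/29, sR=60/13, mL=90/377, mR=-1350/377
sensor matrix S = [[30/73, 6/13], [60/29, 60/13]]; det S = 25920/27521
solve [mL_A; mL_B] = S·[w00; w01] and [mR_A; mR_B] = S·[w10; w11]:
  w00 = -1, w01 = 1/2, w10 = 1/2, w11 = -1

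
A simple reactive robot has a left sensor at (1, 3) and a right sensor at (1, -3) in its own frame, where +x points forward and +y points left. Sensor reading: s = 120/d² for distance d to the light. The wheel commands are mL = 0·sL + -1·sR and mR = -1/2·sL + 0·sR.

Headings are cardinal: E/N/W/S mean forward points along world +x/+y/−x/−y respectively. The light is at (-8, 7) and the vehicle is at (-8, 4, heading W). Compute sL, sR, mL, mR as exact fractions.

120/37 120 -120 -60/37

left sensor world pos  = (-9, 1); dL² = 37
right sensor world pos = (-9, 7); dR² = 1
sL = 120/37 = 120/37
sR = 120/1 = 120
mL = 0·sL + -1·sR = -120
mR = -1/2·sL + 0·sR = -60/37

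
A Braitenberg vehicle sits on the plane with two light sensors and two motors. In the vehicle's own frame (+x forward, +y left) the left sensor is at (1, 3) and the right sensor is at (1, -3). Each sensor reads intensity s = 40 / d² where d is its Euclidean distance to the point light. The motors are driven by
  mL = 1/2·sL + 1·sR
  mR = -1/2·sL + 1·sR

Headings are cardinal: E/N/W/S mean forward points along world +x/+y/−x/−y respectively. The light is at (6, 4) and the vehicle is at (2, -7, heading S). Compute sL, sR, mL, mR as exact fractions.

left sensor world pos  = (5, -8); dL² = 145
right sensor world pos = (-1, -8); dR² = 193
sL = 40/145 = 8/29
sR = 40/193 = 40/193
mL = 1/2·sL + 1·sR = 1932/5597
mR = -1/2·sL + 1·sR = 388/5597

8/29 40/193 1932/5597 388/5597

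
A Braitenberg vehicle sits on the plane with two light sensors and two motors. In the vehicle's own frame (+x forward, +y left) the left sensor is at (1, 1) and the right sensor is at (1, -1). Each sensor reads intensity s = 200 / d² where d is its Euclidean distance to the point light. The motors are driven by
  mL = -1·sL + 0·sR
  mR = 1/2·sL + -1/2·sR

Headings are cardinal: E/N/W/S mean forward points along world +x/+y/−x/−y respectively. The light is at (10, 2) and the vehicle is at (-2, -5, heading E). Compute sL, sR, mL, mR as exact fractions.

left sensor world pos  = (-1, -4); dL² = 157
right sensor world pos = (-1, -6); dR² = 185
sL = 200/157 = 200/157
sR = 200/185 = 40/37
mL = -1·sL + 0·sR = -200/157
mR = 1/2·sL + -1/2·sR = 560/5809

200/157 40/37 -200/157 560/5809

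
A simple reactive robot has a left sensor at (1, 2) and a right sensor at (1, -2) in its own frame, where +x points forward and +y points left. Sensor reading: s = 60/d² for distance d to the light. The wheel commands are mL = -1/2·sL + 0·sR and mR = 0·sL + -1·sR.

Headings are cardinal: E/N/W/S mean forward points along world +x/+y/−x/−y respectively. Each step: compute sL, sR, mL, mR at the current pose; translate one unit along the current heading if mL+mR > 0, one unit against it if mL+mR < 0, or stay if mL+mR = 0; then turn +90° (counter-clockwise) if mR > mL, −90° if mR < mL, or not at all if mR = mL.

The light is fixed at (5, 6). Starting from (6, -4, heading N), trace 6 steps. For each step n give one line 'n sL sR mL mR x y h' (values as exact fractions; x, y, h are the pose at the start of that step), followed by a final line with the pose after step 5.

n=0: pose=(6,-4,N); sL=30/41, sR=2/3; mL=-15/41, mR=-2/3; mL+mR=-127/123 → advance -1; mR−mL=-37/123 → turn -1·90°
n=1: pose=(6,-5,E); sL=12/17, sR=60/173; mL=-6/17, mR=-60/173; mL+mR=-2058/2941 → advance -1; mR−mL=18/2941 → turn +1·90°
n=2: pose=(5,-5,N); sL=15/26, sR=15/26; mL=-15/52, mR=-15/26; mL+mR=-45/52 → advance -1; mR−mL=-15/52 → turn -1·90°
n=3: pose=(5,-6,E); sL=60/101, sR=60/197; mL=-30/101, mR=-60/197; mL+mR=-11970/19897 → advance -1; mR−mL=-150/19897 → turn -1·90°
n=4: pose=(4,-6,S); sL=6/17, sR=30/89; mL=-3/17, mR=-30/89; mL+mR=-777/1513 → advance -1; mR−mL=-243/1513 → turn -1·90°
n=5: pose=(4,-5,W); sL=60/173, sR=12/17; mL=-30/173, mR=-12/17; mL+mR=-2586/2941 → advance -1; mR−mL=-1566/2941 → turn -1·90°

0 30/41 2/3 -15/41 -2/3 6 -4 N
1 12/17 60/173 -6/17 -60/173 6 -5 E
2 15/26 15/26 -15/52 -15/26 5 -5 N
3 60/101 60/197 -30/101 -60/197 5 -6 E
4 6/17 30/89 -3/17 -30/89 4 -6 S
5 60/173 12/17 -30/173 -12/17 4 -5 W
final 5 -5 N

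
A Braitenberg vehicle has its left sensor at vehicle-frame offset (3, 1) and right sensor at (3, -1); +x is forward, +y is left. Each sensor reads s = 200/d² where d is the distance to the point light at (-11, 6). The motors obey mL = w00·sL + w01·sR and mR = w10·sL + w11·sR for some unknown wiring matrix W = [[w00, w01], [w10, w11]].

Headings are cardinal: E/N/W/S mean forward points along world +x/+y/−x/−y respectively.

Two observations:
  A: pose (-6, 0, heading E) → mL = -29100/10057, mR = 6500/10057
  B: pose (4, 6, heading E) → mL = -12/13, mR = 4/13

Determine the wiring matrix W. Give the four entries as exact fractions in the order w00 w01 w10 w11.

-1/2 -1 -1/2 1

obs A: pose=(-6,0,E) → sL=200/89, sR=200/113, mL=-29100/10057, mR=6500/10057
obs B: pose=(4,6,E) → sL=8/13, sR=8/13, mL=-12/13, mR=4/13
sensor matrix S = [[200/89, 200/113], [8/13, 8/13]]; det S = 38400/130741
solve [mL_A; mL_B] = S·[w00; w01] and [mR_A; mR_B] = S·[w10; w11]:
  w00 = -1/2, w01 = -1, w10 = -1/2, w11 = 1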